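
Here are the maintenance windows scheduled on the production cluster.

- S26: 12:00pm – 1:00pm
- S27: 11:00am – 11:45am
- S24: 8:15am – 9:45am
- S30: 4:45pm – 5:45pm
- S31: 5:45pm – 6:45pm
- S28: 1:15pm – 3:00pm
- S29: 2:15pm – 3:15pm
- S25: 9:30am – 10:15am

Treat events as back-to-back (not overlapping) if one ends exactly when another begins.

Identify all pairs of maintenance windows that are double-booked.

Sorted by start: S24, S25, S27, S26, S28, S29, S30, S31.
S25 starts before S24 ends → S24 and S25 overlap.
S27 starts after S24 ends; S24 is clear from here.
S27 starts after S25 ends; S25 is clear from here.
S26 starts after S27 ends; S27 is clear from here.
S28 starts after S26 ends; S26 is clear from here.
S29 starts before S28 ends → S28 and S29 overlap.
S30 starts after S28 ends; S28 is clear from here.
S30 starts after S29 ends; S29 is clear from here.
S31 starts exactly when S30 ends (back-to-back, no overlap).

S24 & S25, S28 & S29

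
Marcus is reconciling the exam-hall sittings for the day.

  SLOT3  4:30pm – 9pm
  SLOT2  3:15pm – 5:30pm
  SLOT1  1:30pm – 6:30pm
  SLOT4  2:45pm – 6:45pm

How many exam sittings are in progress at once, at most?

4

Walk through starts and ends in time order (an end at T is processed before a start at T):
1:30pm start SLOT1 → 1
2:45pm start SLOT4 → 2
3:15pm start SLOT2 → 3
4:30pm start SLOT3 → 4
5:30pm end SLOT2 → 3
6:30pm end SLOT1 → 2
6:45pm end SLOT4 → 1
9pm end SLOT3 → 0
Peak is 4, at 4:30pm (SLOT1, SLOT2, SLOT3, SLOT4).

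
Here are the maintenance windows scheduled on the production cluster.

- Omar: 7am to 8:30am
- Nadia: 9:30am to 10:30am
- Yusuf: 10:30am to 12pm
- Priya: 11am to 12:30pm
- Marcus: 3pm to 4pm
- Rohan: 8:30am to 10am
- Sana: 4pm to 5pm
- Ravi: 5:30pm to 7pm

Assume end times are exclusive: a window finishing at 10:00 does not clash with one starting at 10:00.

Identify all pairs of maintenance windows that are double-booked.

Nadia & Rohan, Priya & Yusuf

Sorted by start: Omar, Rohan, Nadia, Yusuf, Priya, Marcus, Sana, Ravi.
Rohan starts exactly when Omar ends (back-to-back, no overlap), so Omar has no further overlaps.
Nadia starts before Rohan ends → Rohan and Nadia overlap.
Yusuf starts after Rohan ends, so Rohan has no further overlaps.
Yusuf starts exactly when Nadia ends (back-to-back, no overlap), so Nadia has no further overlaps.
Priya starts before Yusuf ends → Yusuf and Priya overlap.
Marcus starts after Yusuf ends, so Yusuf has no further overlaps.
Marcus starts after Priya ends, so Priya has no further overlaps.
Sana starts exactly when Marcus ends (back-to-back, no overlap), so Marcus has no further overlaps.
Ravi starts after Sana ends.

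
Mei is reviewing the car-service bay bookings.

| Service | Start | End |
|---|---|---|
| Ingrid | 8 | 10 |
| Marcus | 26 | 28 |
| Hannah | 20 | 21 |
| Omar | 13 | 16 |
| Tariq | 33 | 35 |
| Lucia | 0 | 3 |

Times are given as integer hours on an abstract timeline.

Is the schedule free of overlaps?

Yes

Check each pair: they overlap iff neither finishes before the other starts.
Sorted by start: Lucia, Ingrid, Omar, Hannah, Marcus, Tariq.
Ingrid starts after Lucia ends, so nothing later overlaps Lucia either.
Omar starts after Ingrid ends, so nothing later overlaps Ingrid either.
Hannah starts after Omar ends, so nothing later overlaps Omar either.
Marcus starts after Hannah ends, so nothing later overlaps Hannah either.
Tariq starts after Marcus ends.
Every pair is clear; the schedule has no overlaps.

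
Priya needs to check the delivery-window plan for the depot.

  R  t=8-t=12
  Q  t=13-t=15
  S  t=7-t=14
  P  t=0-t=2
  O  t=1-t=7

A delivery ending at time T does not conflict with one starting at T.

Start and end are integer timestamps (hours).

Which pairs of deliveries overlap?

Sorted by start: P, O, S, R, Q.
O starts before P ends → P and O overlap.
S starts after P ends; P is clear from here.
S starts exactly when O ends (back-to-back, no overlap); O is clear from here.
R starts before S ends → S and R overlap.
Q starts before S ends → S and Q overlap.
Q starts after R ends.

O & P, Q & S, R & S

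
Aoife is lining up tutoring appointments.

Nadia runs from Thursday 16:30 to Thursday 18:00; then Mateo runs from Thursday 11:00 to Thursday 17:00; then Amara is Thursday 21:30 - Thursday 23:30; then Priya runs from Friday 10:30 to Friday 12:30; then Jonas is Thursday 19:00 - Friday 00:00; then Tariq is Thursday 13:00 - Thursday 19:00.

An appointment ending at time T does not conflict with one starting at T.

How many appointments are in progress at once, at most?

Sort all start/end points and keep a running count:
Thursday 11:00 start Mateo → 1
Thursday 13:00 start Tariq → 2
Thursday 16:30 start Nadia → 3
Thursday 17:00 end Mateo → 2
Thursday 18:00 end Nadia → 1
Thursday 19:00 end Tariq → 0
Thursday 19:00 start Jonas → 1
Thursday 21:30 start Amara → 2
Thursday 23:30 end Amara → 1
Friday 00:00 end Jonas → 0
Friday 10:30 start Priya → 1
Friday 12:30 end Priya → 0
Peak is 3, at Thursday 16:30 (Mateo, Nadia, Tariq).

3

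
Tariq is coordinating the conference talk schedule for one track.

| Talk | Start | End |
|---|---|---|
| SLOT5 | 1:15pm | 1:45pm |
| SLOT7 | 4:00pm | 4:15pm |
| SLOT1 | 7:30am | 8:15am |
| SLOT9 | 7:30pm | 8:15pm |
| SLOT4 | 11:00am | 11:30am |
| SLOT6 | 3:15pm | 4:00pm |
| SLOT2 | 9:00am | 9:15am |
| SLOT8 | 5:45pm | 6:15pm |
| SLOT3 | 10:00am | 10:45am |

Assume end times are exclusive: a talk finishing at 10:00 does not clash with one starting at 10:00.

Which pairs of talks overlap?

Sorted by start: SLOT1, SLOT2, SLOT3, SLOT4, SLOT5, SLOT6, SLOT7, SLOT8, SLOT9.
SLOT2 starts after SLOT1 ends; SLOT1 is clear from here.
SLOT3 starts after SLOT2 ends; SLOT2 is clear from here.
SLOT4 starts after SLOT3 ends; SLOT3 is clear from here.
SLOT5 starts after SLOT4 ends; SLOT4 is clear from here.
SLOT6 starts after SLOT5 ends; SLOT5 is clear from here.
SLOT7 starts exactly when SLOT6 ends (back-to-back, no overlap); SLOT6 is clear from here.
SLOT8 starts after SLOT7 ends; SLOT7 is clear from here.
SLOT9 starts after SLOT8 ends.

no conflicts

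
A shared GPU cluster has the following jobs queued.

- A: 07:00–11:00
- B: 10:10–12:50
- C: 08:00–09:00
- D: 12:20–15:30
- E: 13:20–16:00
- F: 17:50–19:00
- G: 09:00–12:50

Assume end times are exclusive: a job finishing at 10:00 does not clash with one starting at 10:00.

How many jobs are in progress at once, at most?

3

Walk through starts and ends in time order (an end at T is processed before a start at T):
07:00 start A → 1
08:00 start C → 2
09:00 end C → 1
09:00 start G → 2
10:10 start B → 3
11:00 end A → 2
12:20 start D → 3
12:50 end B → 2
12:50 end G → 1
13:20 start E → 2
15:30 end D → 1
16:00 end E → 0
17:50 start F → 1
19:00 end F → 0
Peak is 3, at 10:10 (A, B, G).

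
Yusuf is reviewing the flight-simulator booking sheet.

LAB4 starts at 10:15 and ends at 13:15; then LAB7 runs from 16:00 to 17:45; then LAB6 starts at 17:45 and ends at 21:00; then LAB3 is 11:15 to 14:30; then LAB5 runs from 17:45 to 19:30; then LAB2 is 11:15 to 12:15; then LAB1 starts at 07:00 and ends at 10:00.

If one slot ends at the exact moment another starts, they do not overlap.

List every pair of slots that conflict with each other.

LAB2 & LAB3, LAB2 & LAB4, LAB3 & LAB4, LAB5 & LAB6

Check each pair: they overlap iff neither finishes before the other starts.
Sorted by start: LAB1, LAB4, LAB2, LAB3, LAB7, LAB5, LAB6.
LAB4 starts after LAB1 ends, so nothing later overlaps LAB1 either.
LAB2 starts before LAB4 ends → LAB4 and LAB2 overlap.
LAB3 starts before LAB4 ends → LAB4 and LAB3 overlap.
LAB7 starts after LAB4 ends, so nothing later overlaps LAB4 either.
LAB3 starts before LAB2 ends → LAB2 and LAB3 overlap.
LAB7 starts after LAB2 ends, so nothing later overlaps LAB2 either.
LAB7 starts after LAB3 ends, so nothing later overlaps LAB3 either.
LAB5 starts exactly when LAB7 ends (back-to-back, no overlap), so nothing later overlaps LAB7 either.
LAB6 starts before LAB5 ends → LAB5 and LAB6 overlap.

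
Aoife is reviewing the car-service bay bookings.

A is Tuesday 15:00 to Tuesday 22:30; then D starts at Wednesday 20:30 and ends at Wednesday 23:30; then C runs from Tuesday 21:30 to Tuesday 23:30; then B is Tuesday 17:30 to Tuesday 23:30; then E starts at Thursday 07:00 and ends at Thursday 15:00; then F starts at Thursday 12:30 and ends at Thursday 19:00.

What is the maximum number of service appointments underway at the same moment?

Sweep the timeline, counting +1 at each start and −1 at each end (ends before starts at a tie):
Tuesday 15:00 start A → 1
Tuesday 17:30 start B → 2
Tuesday 21:30 start C → 3
Tuesday 22:30 end A → 2
Tuesday 23:30 end B → 1
Tuesday 23:30 end C → 0
Wednesday 20:30 start D → 1
Wednesday 23:30 end D → 0
Thursday 07:00 start E → 1
Thursday 12:30 start F → 2
Thursday 15:00 end E → 1
Thursday 19:00 end F → 0
Peak is 3, at Tuesday 21:30 (A, B, C).

3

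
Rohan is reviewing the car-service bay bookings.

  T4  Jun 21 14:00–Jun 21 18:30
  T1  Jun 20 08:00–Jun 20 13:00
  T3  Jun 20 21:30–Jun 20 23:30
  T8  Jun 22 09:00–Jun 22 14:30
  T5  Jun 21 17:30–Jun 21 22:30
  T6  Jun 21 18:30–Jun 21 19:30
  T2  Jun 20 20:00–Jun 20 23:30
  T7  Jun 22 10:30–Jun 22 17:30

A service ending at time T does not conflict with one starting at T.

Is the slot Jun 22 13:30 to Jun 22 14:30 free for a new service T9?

No — it overlaps T7, T8

T1: ends Jun 20 13:00 at or before T9 starts Jun 22 13:30 → clear.
T2: ends Jun 20 23:30 at or before T9 starts Jun 22 13:30 → clear.
T3: ends Jun 20 23:30 at or before T9 starts Jun 22 13:30 → clear.
T4: ends Jun 21 18:30 at or before T9 starts Jun 22 13:30 → clear.
T5: ends Jun 21 22:30 at or before T9 starts Jun 22 13:30 → clear.
T6: ends Jun 21 19:30 at or before T9 starts Jun 22 13:30 → clear.
T8: starts Jun 22 09:00 before T9 ends Jun 22 14:30, and ends Jun 22 14:30 after T9 starts Jun 22 13:30 → overlap.
T7: starts Jun 22 10:30 before T9 ends Jun 22 14:30, and ends Jun 22 17:30 after T9 starts Jun 22 13:30 → overlap.
T9 overlaps T7, T8.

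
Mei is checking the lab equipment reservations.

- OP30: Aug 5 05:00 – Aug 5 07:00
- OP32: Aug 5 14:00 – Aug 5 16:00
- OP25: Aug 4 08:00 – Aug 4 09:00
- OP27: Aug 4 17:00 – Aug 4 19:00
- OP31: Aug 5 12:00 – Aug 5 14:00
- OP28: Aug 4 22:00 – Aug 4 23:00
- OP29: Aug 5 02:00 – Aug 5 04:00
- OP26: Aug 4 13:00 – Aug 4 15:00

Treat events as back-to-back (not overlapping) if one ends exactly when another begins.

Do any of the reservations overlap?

No

Sorted by start: OP25, OP26, OP27, OP28, OP29, OP30, OP31, OP32.
OP26 starts after OP25 ends; OP25 is clear from here.
OP27 starts after OP26 ends; OP26 is clear from here.
OP28 starts after OP27 ends; OP27 is clear from here.
OP29 starts after OP28 ends; OP28 is clear from here.
OP30 starts after OP29 ends; OP29 is clear from here.
OP31 starts after OP30 ends; OP30 is clear from here.
OP32 starts exactly when OP31 ends (back-to-back, no overlap).
Every pair is clear; the schedule has no overlaps.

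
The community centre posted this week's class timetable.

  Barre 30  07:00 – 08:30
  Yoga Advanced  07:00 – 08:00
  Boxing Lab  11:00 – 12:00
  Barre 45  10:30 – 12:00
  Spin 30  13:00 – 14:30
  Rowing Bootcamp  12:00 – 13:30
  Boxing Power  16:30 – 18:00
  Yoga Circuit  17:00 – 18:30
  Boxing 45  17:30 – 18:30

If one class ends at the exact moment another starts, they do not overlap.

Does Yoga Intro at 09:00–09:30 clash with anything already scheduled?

Barre 30: ends 08:30 at or before Yoga Intro starts 09:00 → clear.
Yoga Advanced: ends 08:00 at or before Yoga Intro starts 09:00 → clear.
Barre 45: starts 10:30 at or after Yoga Intro ends 09:30 → clear.
Boxing Lab: starts 11:00 at or after Yoga Intro ends 09:30 → clear.
Rowing Bootcamp: starts 12:00 at or after Yoga Intro ends 09:30 → clear.
Spin 30: starts 13:00 at or after Yoga Intro ends 09:30 → clear.
Boxing Power: starts 16:30 at or after Yoga Intro ends 09:30 → clear.
Yoga Circuit: starts 17:00 at or after Yoga Intro ends 09:30 → clear.
Boxing 45: starts 17:30 at or after Yoga Intro ends 09:30 → clear.

No — it doesn't clash with anything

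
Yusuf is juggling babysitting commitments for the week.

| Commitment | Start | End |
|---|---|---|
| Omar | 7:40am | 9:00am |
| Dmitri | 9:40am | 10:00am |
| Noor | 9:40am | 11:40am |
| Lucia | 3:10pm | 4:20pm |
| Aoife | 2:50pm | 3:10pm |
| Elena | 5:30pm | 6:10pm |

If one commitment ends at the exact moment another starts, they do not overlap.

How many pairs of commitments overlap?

1

Two intervals overlap when each starts before the other ends.
Sorted by start: Omar, Dmitri, Noor, Aoife, Lucia, Elena.
Dmitri starts after Omar ends — done with Omar.
Noor starts before Dmitri ends → Dmitri and Noor overlap.
Aoife starts after Dmitri ends — done with Dmitri.
Aoife starts after Noor ends — done with Noor.
Lucia starts exactly when Aoife ends (back-to-back, no overlap) — done with Aoife.
Elena starts after Lucia ends.
Overlapping pairs: Dmitri & Noor — 1 in total.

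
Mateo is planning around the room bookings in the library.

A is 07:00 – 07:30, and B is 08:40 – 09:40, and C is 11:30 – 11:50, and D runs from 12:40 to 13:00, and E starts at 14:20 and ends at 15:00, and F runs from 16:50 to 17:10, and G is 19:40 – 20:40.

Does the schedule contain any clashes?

Check each pair: they overlap iff neither finishes before the other starts.
Sorted by start: A, B, C, D, E, F, G.
B starts after A ends — done with A.
C starts after B ends — done with B.
D starts after C ends — done with C.
E starts after D ends — done with D.
F starts after E ends — done with E.
G starts after F ends.
Every pair is clear; the schedule has no overlaps.

No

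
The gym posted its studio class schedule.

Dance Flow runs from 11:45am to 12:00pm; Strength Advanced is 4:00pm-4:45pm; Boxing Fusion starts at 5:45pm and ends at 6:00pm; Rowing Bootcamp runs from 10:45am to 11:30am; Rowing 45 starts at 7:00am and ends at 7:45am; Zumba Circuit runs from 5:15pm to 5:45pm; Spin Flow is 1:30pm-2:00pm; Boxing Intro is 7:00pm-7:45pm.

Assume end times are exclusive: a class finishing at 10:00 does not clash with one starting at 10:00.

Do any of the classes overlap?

Sorted by start: Rowing 45, Rowing Bootcamp, Dance Flow, Spin Flow, Strength Advanced, Zumba Circuit, Boxing Fusion, Boxing Intro.
Rowing Bootcamp starts after Rowing 45 ends, so nothing later overlaps Rowing 45 either.
Dance Flow starts after Rowing Bootcamp ends, so nothing later overlaps Rowing Bootcamp either.
Spin Flow starts after Dance Flow ends, so nothing later overlaps Dance Flow either.
Strength Advanced starts after Spin Flow ends, so nothing later overlaps Spin Flow either.
Zumba Circuit starts after Strength Advanced ends, so nothing later overlaps Strength Advanced either.
Boxing Fusion starts exactly when Zumba Circuit ends (back-to-back, no overlap), so nothing later overlaps Zumba Circuit either.
Boxing Intro starts after Boxing Fusion ends.
Every pair is clear; the schedule has no overlaps.

No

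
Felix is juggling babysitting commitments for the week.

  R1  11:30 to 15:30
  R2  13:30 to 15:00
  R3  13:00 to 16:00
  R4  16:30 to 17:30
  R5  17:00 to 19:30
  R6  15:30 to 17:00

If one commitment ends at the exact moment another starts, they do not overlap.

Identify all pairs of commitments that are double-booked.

Sorted by start: R1, R3, R2, R6, R4, R5.
R3 starts before R1 ends → R1 and R3 overlap.
R2 starts before R1 ends → R1 and R2 overlap.
R6 starts exactly when R1 ends (back-to-back, no overlap), so R1 has no further overlaps.
R2 starts before R3 ends → R3 and R2 overlap.
R6 starts before R3 ends → R3 and R6 overlap.
R4 starts after R3 ends, so R3 has no further overlaps.
R6 starts after R2 ends, so R2 has no further overlaps.
R4 starts before R6 ends → R6 and R4 overlap.
R5 starts exactly when R6 ends (back-to-back, no overlap).
R5 starts before R4 ends → R4 and R5 overlap.

R1 & R2, R1 & R3, R2 & R3, R3 & R6, R4 & R5, R4 & R6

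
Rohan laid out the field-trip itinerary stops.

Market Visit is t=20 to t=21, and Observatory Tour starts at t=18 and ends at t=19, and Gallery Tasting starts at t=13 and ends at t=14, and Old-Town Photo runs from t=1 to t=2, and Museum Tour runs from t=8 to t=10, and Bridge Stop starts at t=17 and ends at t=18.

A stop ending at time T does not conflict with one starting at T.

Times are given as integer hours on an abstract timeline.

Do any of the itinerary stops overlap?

Sorted by start: Old-Town Photo, Museum Tour, Gallery Tasting, Bridge Stop, Observatory Tour, Market Visit.
Museum Tour starts after Old-Town Photo ends, so Old-Town Photo has no further overlaps.
Gallery Tasting starts after Museum Tour ends, so Museum Tour has no further overlaps.
Bridge Stop starts after Gallery Tasting ends, so Gallery Tasting has no further overlaps.
Observatory Tour starts exactly when Bridge Stop ends (back-to-back, no overlap), so Bridge Stop has no further overlaps.
Market Visit starts after Observatory Tour ends.
Every pair is clear; the schedule has no overlaps.

No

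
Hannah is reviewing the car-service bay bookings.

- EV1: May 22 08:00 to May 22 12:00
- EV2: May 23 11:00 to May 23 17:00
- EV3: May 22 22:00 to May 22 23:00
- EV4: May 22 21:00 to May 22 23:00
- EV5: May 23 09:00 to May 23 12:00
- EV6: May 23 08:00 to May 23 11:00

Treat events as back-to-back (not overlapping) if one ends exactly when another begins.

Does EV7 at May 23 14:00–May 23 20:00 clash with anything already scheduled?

Yes — it overlaps EV2

EV1: ends May 22 12:00 at or before EV7 starts May 23 14:00 → clear.
EV4: ends May 22 23:00 at or before EV7 starts May 23 14:00 → clear.
EV3: ends May 22 23:00 at or before EV7 starts May 23 14:00 → clear.
EV6: ends May 23 11:00 at or before EV7 starts May 23 14:00 → clear.
EV5: ends May 23 12:00 at or before EV7 starts May 23 14:00 → clear.
EV2: starts May 23 11:00 before EV7 ends May 23 20:00, and ends May 23 17:00 after EV7 starts May 23 14:00 → overlap.
EV7 overlaps EV2.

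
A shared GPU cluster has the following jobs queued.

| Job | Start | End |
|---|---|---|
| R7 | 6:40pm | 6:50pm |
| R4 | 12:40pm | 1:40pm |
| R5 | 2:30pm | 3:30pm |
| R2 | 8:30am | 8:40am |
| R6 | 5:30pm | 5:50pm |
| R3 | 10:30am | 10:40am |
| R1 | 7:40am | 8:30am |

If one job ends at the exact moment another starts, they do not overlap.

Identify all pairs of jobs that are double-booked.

Check each pair: they overlap iff neither finishes before the other starts.
Sorted by start: R1, R2, R3, R4, R5, R6, R7.
R2 starts exactly when R1 ends (back-to-back, no overlap); R1 is clear from here.
R3 starts after R2 ends; R2 is clear from here.
R4 starts after R3 ends; R3 is clear from here.
R5 starts after R4 ends; R4 is clear from here.
R6 starts after R5 ends; R5 is clear from here.
R7 starts after R6 ends.

no overlapping pairs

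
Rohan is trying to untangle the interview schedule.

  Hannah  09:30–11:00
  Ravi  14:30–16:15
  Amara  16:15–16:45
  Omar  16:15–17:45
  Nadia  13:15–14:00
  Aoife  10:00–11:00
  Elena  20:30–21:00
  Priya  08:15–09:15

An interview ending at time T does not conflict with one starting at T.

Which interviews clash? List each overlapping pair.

Sorted by start: Priya, Hannah, Aoife, Nadia, Ravi, Omar, Amara, Elena.
Hannah starts after Priya ends — done with Priya.
Aoife starts before Hannah ends → Hannah and Aoife overlap.
Nadia starts after Hannah ends — done with Hannah.
Nadia starts after Aoife ends — done with Aoife.
Ravi starts after Nadia ends — done with Nadia.
Omar starts exactly when Ravi ends (back-to-back, no overlap) — done with Ravi.
Amara starts before Omar ends → Omar and Amara overlap.
Elena starts after Omar ends.
Elena starts after Amara ends.

Amara & Omar, Aoife & Hannah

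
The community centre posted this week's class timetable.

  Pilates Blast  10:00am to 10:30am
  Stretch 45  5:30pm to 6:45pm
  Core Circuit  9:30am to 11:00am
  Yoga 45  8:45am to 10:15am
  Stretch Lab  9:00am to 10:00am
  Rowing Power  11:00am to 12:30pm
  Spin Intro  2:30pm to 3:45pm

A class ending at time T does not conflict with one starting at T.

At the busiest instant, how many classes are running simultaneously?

3

Sweep the timeline, counting +1 at each start and −1 at each end (ends before starts at a tie):
8:45am start Yoga 45 → 1
9:00am start Stretch Lab → 2
9:30am start Core Circuit → 3
10:00am end Stretch Lab → 2
10:00am start Pilates Blast → 3
10:15am end Yoga 45 → 2
10:30am end Pilates Blast → 1
11:00am end Core Circuit → 0
11:00am start Rowing Power → 1
12:30pm end Rowing Power → 0
2:30pm start Spin Intro → 1
3:45pm end Spin Intro → 0
5:30pm start Stretch 45 → 1
6:45pm end Stretch 45 → 0
Peak is 3, at 9:30am (Core Circuit, Stretch Lab, Yoga 45).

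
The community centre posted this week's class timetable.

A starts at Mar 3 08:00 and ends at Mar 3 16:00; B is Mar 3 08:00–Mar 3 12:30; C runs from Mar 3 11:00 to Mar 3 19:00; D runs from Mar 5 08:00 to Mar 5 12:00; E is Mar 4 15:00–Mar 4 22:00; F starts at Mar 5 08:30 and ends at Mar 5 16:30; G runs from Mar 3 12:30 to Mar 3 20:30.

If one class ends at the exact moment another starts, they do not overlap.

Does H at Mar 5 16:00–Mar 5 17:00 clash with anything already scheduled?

Yes — it overlaps F

A: ends Mar 3 16:00 at or before H starts Mar 5 16:00 → clear.
B: ends Mar 3 12:30 at or before H starts Mar 5 16:00 → clear.
C: ends Mar 3 19:00 at or before H starts Mar 5 16:00 → clear.
G: ends Mar 3 20:30 at or before H starts Mar 5 16:00 → clear.
E: ends Mar 4 22:00 at or before H starts Mar 5 16:00 → clear.
D: ends Mar 5 12:00 at or before H starts Mar 5 16:00 → clear.
F: starts Mar 5 08:30 before H ends Mar 5 17:00, and ends Mar 5 16:30 after H starts Mar 5 16:00 → overlap.
H overlaps F.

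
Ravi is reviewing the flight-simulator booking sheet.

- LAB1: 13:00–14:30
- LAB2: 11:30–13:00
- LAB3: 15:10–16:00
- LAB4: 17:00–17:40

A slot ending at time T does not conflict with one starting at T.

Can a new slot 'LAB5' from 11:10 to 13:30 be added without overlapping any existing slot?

No — it overlaps LAB1, LAB2

LAB2: starts 11:30 before LAB5 ends 13:30, and ends 13:00 after LAB5 starts 11:10 → overlap.
LAB1: starts 13:00 before LAB5 ends 13:30, and ends 14:30 after LAB5 starts 11:10 → overlap.
LAB3: starts 15:10 at or after LAB5 ends 13:30 → clear.
LAB4: starts 17:00 at or after LAB5 ends 13:30 → clear.
LAB5 overlaps LAB1, LAB2.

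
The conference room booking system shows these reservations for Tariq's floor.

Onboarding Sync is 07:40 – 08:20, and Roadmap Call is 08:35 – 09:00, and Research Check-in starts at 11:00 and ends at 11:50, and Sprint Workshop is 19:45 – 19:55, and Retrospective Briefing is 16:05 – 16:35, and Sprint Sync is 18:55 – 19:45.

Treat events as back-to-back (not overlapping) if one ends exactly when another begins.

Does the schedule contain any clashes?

Sorted by start: Onboarding Sync, Roadmap Call, Research Check-in, Retrospective Briefing, Sprint Sync, Sprint Workshop.
Roadmap Call starts after Onboarding Sync ends, so Onboarding Sync has no further overlaps.
Research Check-in starts after Roadmap Call ends, so Roadmap Call has no further overlaps.
Retrospective Briefing starts after Research Check-in ends, so Research Check-in has no further overlaps.
Sprint Sync starts after Retrospective Briefing ends, so Retrospective Briefing has no further overlaps.
Sprint Workshop starts exactly when Sprint Sync ends (back-to-back, no overlap).
Every pair is clear; the schedule has no overlaps.

No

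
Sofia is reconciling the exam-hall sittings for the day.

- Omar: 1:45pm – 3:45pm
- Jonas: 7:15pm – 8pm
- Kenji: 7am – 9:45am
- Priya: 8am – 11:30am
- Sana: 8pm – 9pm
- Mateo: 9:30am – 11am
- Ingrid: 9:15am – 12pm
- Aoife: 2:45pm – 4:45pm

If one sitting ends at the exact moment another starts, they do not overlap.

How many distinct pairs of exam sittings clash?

7

Sorted by start: Kenji, Priya, Ingrid, Mateo, Omar, Aoife, Jonas, Sana.
Priya starts before Kenji ends → Kenji and Priya overlap.
Ingrid starts before Kenji ends → Kenji and Ingrid overlap.
Mateo starts before Kenji ends → Kenji and Mateo overlap.
Omar starts after Kenji ends, so nothing later overlaps Kenji either.
Ingrid starts before Priya ends → Priya and Ingrid overlap.
Mateo starts before Priya ends → Priya and Mateo overlap.
Omar starts after Priya ends, so nothing later overlaps Priya either.
Mateo starts before Ingrid ends → Ingrid and Mateo overlap.
Omar starts after Ingrid ends, so nothing later overlaps Ingrid either.
Omar starts after Mateo ends, so nothing later overlaps Mateo either.
Aoife starts before Omar ends → Omar and Aoife overlap.
Jonas starts after Omar ends, so nothing later overlaps Omar either.
Jonas starts after Aoife ends, so nothing later overlaps Aoife either.
Sana starts exactly when Jonas ends (back-to-back, no overlap).
Overlapping pairs: Aoife & Omar, Ingrid & Kenji, Ingrid & Mateo, Ingrid & Priya, Kenji & Mateo, Kenji & Priya, Mateo & Priya — 7 in total.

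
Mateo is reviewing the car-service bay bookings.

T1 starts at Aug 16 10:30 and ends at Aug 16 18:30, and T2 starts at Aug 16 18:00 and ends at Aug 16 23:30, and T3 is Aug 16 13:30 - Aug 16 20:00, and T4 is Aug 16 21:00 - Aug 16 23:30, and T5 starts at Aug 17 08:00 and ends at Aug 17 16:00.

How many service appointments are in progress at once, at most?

3

Sweep the timeline, counting +1 at each start and −1 at each end (ends before starts at a tie):
Aug 16 10:30 start T1 → 1
Aug 16 13:30 start T3 → 2
Aug 16 18:00 start T2 → 3
Aug 16 18:30 end T1 → 2
Aug 16 20:00 end T3 → 1
Aug 16 21:00 start T4 → 2
Aug 16 23:30 end T2 → 1
Aug 16 23:30 end T4 → 0
Aug 17 08:00 start T5 → 1
Aug 17 16:00 end T5 → 0
Peak is 3, at Aug 16 18:00 (T1, T2, T3).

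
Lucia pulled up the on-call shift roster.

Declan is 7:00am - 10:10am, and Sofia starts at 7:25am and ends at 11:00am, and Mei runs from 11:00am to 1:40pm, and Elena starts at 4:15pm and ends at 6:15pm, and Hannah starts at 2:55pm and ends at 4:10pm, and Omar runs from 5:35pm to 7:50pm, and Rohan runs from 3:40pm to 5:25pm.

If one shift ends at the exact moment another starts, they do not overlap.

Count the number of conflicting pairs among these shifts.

Sorted by start: Declan, Sofia, Mei, Hannah, Rohan, Elena, Omar.
Sofia starts before Declan ends → Declan and Sofia overlap.
Mei starts after Declan ends — done with Declan.
Mei starts exactly when Sofia ends (back-to-back, no overlap) — done with Sofia.
Hannah starts after Mei ends — done with Mei.
Rohan starts before Hannah ends → Hannah and Rohan overlap.
Elena starts after Hannah ends — done with Hannah.
Elena starts before Rohan ends → Rohan and Elena overlap.
Omar starts after Rohan ends.
Omar starts before Elena ends → Elena and Omar overlap.
Overlapping pairs: Declan & Sofia, Elena & Omar, Elena & Rohan, Hannah & Rohan — 4 in total.

4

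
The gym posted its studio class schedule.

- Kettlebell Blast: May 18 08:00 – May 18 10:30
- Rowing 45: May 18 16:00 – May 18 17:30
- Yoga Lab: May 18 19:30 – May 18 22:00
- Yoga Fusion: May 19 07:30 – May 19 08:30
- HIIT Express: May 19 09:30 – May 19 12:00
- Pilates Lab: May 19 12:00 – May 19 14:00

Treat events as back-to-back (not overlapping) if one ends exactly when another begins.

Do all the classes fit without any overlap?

Sorted by start: Kettlebell Blast, Rowing 45, Yoga Lab, Yoga Fusion, HIIT Express, Pilates Lab.
Rowing 45 starts after Kettlebell Blast ends, so Kettlebell Blast has no further overlaps.
Yoga Lab starts after Rowing 45 ends, so Rowing 45 has no further overlaps.
Yoga Fusion starts after Yoga Lab ends, so Yoga Lab has no further overlaps.
HIIT Express starts after Yoga Fusion ends, so Yoga Fusion has no further overlaps.
Pilates Lab starts exactly when HIIT Express ends (back-to-back, no overlap).
Every pair is clear; the schedule has no overlaps.

Yes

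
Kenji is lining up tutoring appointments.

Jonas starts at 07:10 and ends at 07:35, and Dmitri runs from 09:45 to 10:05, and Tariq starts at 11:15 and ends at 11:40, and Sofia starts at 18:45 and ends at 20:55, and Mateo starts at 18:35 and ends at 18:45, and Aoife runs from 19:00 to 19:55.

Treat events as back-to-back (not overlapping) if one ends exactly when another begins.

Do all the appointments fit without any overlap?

Check each pair: they overlap iff neither finishes before the other starts.
Sorted by start: Jonas, Dmitri, Tariq, Mateo, Sofia, Aoife.
Dmitri starts after Jonas ends — done with Jonas.
Tariq starts after Dmitri ends — done with Dmitri.
Mateo starts after Tariq ends — done with Tariq.
Sofia starts exactly when Mateo ends (back-to-back, no overlap) — done with Mateo.
Aoife starts before Sofia ends → Sofia and Aoife overlap.
That's a conflict, so the schedule is not conflict-free.

No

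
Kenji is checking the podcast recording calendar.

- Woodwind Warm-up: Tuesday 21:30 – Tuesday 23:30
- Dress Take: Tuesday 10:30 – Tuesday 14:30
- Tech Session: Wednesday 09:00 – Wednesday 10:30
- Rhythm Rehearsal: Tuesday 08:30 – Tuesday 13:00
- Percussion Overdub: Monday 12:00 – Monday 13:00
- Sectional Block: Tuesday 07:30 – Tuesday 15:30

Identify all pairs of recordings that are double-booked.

Dress Take & Rhythm Rehearsal, Dress Take & Sectional Block, Rhythm Rehearsal & Sectional Block

Two intervals overlap when each starts before the other ends.
Sorted by start: Percussion Overdub, Sectional Block, Rhythm Rehearsal, Dress Take, Woodwind Warm-up, Tech Session.
Sectional Block starts after Percussion Overdub ends — done with Percussion Overdub.
Rhythm Rehearsal starts before Sectional Block ends → Sectional Block and Rhythm Rehearsal overlap.
Dress Take starts before Sectional Block ends → Sectional Block and Dress Take overlap.
Woodwind Warm-up starts after Sectional Block ends — done with Sectional Block.
Dress Take starts before Rhythm Rehearsal ends → Rhythm Rehearsal and Dress Take overlap.
Woodwind Warm-up starts after Rhythm Rehearsal ends — done with Rhythm Rehearsal.
Woodwind Warm-up starts after Dress Take ends — done with Dress Take.
Tech Session starts after Woodwind Warm-up ends.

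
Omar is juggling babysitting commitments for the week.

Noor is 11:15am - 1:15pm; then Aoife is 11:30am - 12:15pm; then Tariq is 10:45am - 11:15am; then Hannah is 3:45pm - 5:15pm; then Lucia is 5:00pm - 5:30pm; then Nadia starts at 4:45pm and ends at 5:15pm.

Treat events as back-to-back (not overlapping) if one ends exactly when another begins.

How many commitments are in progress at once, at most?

3

Sort all start/end points and keep a running count:
10:45am start Tariq → 1
11:15am end Tariq → 0
11:15am start Noor → 1
11:30am start Aoife → 2
12:15pm end Aoife → 1
1:15pm end Noor → 0
3:45pm start Hannah → 1
4:45pm start Nadia → 2
5:00pm start Lucia → 3
5:15pm end Hannah → 2
5:15pm end Nadia → 1
5:30pm end Lucia → 0
Peak is 3, at 5:00pm (Hannah, Lucia, Nadia).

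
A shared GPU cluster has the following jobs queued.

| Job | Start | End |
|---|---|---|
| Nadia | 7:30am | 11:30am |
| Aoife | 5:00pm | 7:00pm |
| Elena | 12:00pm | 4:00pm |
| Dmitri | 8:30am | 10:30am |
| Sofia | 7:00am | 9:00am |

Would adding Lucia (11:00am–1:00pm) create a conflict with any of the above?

Yes — it overlaps Elena, Nadia

Sofia: ends 9:00am at or before Lucia starts 11:00am → clear.
Nadia: starts 7:30am before Lucia ends 1:00pm, and ends 11:30am after Lucia starts 11:00am → overlap.
Dmitri: ends 10:30am at or before Lucia starts 11:00am → clear.
Elena: starts 12:00pm before Lucia ends 1:00pm, and ends 4:00pm after Lucia starts 11:00am → overlap.
Aoife: starts 5:00pm at or after Lucia ends 1:00pm → clear.
Lucia overlaps Nadia, Elena.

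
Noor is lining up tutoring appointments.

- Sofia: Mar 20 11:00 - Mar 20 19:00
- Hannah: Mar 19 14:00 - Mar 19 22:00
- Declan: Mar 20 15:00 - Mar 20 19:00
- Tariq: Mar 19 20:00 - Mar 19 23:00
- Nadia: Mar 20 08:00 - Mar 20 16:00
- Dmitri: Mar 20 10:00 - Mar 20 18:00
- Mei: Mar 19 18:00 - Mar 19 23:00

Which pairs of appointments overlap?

Sorted by start: Hannah, Mei, Tariq, Nadia, Dmitri, Sofia, Declan.
Mei starts before Hannah ends → Hannah and Mei overlap.
Tariq starts before Hannah ends → Hannah and Tariq overlap.
Nadia starts after Hannah ends, so nothing later overlaps Hannah either.
Tariq starts before Mei ends → Mei and Tariq overlap.
Nadia starts after Mei ends, so nothing later overlaps Mei either.
Nadia starts after Tariq ends, so nothing later overlaps Tariq either.
Dmitri starts before Nadia ends → Nadia and Dmitri overlap.
Sofia starts before Nadia ends → Nadia and Sofia overlap.
Declan starts before Nadia ends → Nadia and Declan overlap.
Sofia starts before Dmitri ends → Dmitri and Sofia overlap.
Declan starts before Dmitri ends → Dmitri and Declan overlap.
Declan starts before Sofia ends → Sofia and Declan overlap.

Declan & Dmitri, Declan & Nadia, Declan & Sofia, Dmitri & Nadia, Dmitri & Sofia, Hannah & Mei, Hannah & Tariq, Mei & Tariq, Nadia & Sofia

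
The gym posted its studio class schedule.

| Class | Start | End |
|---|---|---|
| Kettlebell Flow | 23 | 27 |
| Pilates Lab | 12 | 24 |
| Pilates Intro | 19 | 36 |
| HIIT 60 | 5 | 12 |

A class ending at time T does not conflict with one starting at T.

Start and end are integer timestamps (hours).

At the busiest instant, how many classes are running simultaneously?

3

Sort all start/end points and keep a running count:
5 start HIIT 60 → 1
12 end HIIT 60 → 0
12 start Pilates Lab → 1
19 start Pilates Intro → 2
23 start Kettlebell Flow → 3
24 end Pilates Lab → 2
27 end Kettlebell Flow → 1
36 end Pilates Intro → 0
Peak is 3, at 23 (Kettlebell Flow, Pilates Intro, Pilates Lab).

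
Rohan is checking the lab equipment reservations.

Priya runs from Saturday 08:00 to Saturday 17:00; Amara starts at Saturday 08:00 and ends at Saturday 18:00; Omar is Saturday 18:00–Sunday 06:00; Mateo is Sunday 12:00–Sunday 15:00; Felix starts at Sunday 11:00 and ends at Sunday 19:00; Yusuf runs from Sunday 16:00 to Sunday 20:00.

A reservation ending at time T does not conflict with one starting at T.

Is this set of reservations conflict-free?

Two intervals overlap when each starts before the other ends.
Sorted by start: Priya, Amara, Omar, Felix, Mateo, Yusuf.
Amara starts before Priya ends → Priya and Amara overlap.
That's a conflict, so the schedule is not conflict-free.

No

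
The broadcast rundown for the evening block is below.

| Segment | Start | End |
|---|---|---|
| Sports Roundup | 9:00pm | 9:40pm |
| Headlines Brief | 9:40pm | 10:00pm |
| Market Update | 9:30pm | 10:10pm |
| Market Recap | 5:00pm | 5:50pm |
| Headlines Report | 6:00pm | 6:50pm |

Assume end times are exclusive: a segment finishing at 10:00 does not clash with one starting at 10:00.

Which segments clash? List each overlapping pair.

Sorted by start: Market Recap, Headlines Report, Sports Roundup, Market Update, Headlines Brief.
Headlines Report starts after Market Recap ends, so Market Recap has no further overlaps.
Sports Roundup starts after Headlines Report ends, so Headlines Report has no further overlaps.
Market Update starts before Sports Roundup ends → Sports Roundup and Market Update overlap.
Headlines Brief starts exactly when Sports Roundup ends (back-to-back, no overlap).
Headlines Brief starts before Market Update ends → Market Update and Headlines Brief overlap.

Headlines Brief & Market Update, Market Update & Sports Roundup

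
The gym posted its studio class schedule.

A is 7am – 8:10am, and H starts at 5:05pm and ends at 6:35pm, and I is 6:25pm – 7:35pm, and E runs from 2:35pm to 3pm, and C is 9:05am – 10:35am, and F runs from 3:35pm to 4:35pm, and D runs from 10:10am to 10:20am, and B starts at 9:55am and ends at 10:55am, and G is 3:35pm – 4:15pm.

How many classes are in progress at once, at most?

Walk through starts and ends in time order (an end at T is processed before a start at T):
7am start A → 1
8:10am end A → 0
9:05am start C → 1
9:55am start B → 2
10:10am start D → 3
10:20am end D → 2
10:35am end C → 1
10:55am end B → 0
2:35pm start E → 1
3pm end E → 0
3:35pm start F → 1
3:35pm start G → 2
4:15pm end G → 1
4:35pm end F → 0
5:05pm start H → 1
6:25pm start I → 2
6:35pm end H → 1
7:35pm end I → 0
Peak is 3, at 10:10am (B, C, D).

3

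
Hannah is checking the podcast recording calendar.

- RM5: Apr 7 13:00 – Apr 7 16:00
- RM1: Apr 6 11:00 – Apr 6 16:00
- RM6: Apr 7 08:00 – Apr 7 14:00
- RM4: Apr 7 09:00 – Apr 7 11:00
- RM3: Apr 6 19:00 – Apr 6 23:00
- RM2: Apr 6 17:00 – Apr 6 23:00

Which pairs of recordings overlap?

RM2 & RM3, RM4 & RM6, RM5 & RM6

Check each pair: they overlap iff neither finishes before the other starts.
Sorted by start: RM1, RM2, RM3, RM6, RM4, RM5.
RM2 starts after RM1 ends, so RM1 has no further overlaps.
RM3 starts before RM2 ends → RM2 and RM3 overlap.
RM6 starts after RM2 ends, so RM2 has no further overlaps.
RM6 starts after RM3 ends, so RM3 has no further overlaps.
RM4 starts before RM6 ends → RM6 and RM4 overlap.
RM5 starts before RM6 ends → RM6 and RM5 overlap.
RM5 starts after RM4 ends.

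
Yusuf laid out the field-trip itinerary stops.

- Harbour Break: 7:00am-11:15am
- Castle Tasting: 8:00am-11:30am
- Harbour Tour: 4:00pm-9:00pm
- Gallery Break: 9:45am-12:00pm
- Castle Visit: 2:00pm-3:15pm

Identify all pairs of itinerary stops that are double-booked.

Check each pair: they overlap iff neither finishes before the other starts.
Sorted by start: Harbour Break, Castle Tasting, Gallery Break, Castle Visit, Harbour Tour.
Castle Tasting starts before Harbour Break ends → Harbour Break and Castle Tasting overlap.
Gallery Break starts before Harbour Break ends → Harbour Break and Gallery Break overlap.
Castle Visit starts after Harbour Break ends — done with Harbour Break.
Gallery Break starts before Castle Tasting ends → Castle Tasting and Gallery Break overlap.
Castle Visit starts after Castle Tasting ends — done with Castle Tasting.
Castle Visit starts after Gallery Break ends — done with Gallery Break.
Harbour Tour starts after Castle Visit ends.

Castle Tasting & Gallery Break, Castle Tasting & Harbour Break, Gallery Break & Harbour Break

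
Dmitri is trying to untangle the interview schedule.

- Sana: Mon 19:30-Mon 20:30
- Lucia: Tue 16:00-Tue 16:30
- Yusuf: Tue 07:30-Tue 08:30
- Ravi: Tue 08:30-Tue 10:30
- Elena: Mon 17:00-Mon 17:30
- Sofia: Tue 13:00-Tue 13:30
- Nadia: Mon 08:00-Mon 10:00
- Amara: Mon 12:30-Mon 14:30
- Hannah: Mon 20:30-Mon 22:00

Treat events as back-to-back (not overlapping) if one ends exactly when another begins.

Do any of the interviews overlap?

No

Sorted by start: Nadia, Amara, Elena, Sana, Hannah, Yusuf, Ravi, Sofia, Lucia.
Amara starts after Nadia ends, so nothing later overlaps Nadia either.
Elena starts after Amara ends, so nothing later overlaps Amara either.
Sana starts after Elena ends, so nothing later overlaps Elena either.
Hannah starts exactly when Sana ends (back-to-back, no overlap), so nothing later overlaps Sana either.
Yusuf starts after Hannah ends, so nothing later overlaps Hannah either.
Ravi starts exactly when Yusuf ends (back-to-back, no overlap), so nothing later overlaps Yusuf either.
Sofia starts after Ravi ends, so nothing later overlaps Ravi either.
Lucia starts after Sofia ends.
Every pair is clear; the schedule has no overlaps.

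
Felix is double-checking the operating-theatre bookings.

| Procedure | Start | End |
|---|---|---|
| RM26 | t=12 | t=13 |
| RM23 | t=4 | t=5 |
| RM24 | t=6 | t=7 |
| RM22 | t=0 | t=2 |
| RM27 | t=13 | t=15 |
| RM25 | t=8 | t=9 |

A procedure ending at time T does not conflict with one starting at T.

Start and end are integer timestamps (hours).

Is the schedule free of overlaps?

Yes

Sorted by start: RM22, RM23, RM24, RM25, RM26, RM27.
RM23 starts after RM22 ends; RM22 is clear from here.
RM24 starts after RM23 ends; RM23 is clear from here.
RM25 starts after RM24 ends; RM24 is clear from here.
RM26 starts after RM25 ends; RM25 is clear from here.
RM27 starts exactly when RM26 ends (back-to-back, no overlap).
Every pair is clear; the schedule has no overlaps.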